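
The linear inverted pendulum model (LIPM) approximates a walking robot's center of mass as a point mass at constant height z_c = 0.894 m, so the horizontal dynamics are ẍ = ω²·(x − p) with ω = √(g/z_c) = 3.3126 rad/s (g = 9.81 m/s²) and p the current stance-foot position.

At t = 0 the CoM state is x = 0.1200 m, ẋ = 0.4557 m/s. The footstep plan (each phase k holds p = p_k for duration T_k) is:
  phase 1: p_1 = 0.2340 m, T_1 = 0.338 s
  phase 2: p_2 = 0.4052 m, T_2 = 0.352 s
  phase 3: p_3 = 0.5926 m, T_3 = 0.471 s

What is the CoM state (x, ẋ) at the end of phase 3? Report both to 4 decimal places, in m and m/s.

x = -0.6375, ẋ = -3.8896

phase 1: p=0.2340, T=0.338, ωT=1.119659, cosh=1.695100, sinh=1.368709; start (x,ẋ)=(0.120000, 0.455700) → end (x,ẋ)=(0.229046, 0.255583)
phase 2: p=0.4052, T=0.352, ωT=1.166035, cosh=1.760422, sinh=1.448822; start (x,ẋ)=(0.229046, 0.255583) → end (x,ẋ)=(0.206878, -0.395495)
phase 3: p=0.5926, T=0.471, ωT=1.560235, cosh=2.485012, sinh=2.274926; start (x,ẋ)=(0.206878, -0.395495) → end (x,ẋ)=(-0.637529, -3.889578)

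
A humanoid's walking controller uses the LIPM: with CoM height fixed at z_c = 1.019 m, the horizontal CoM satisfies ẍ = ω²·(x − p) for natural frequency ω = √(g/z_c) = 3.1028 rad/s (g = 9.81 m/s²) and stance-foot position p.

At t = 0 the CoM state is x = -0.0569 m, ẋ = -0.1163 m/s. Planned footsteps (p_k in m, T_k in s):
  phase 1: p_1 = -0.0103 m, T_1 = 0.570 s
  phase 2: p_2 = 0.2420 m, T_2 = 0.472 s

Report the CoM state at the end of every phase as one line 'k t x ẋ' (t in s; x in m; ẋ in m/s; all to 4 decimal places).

1 0.5700 -0.2575 -0.7623
2 1.0420 -1.3991 -4.9099

phase 1: p=-0.0103, T=0.570, ωT=1.768596, cosh=3.016594, sinh=2.846022; start (x,ẋ)=(-0.056900, -0.116300) → end (x,ẋ)=(-0.257549, -0.762338)
phase 2: p=0.2420, T=0.472, ωT=1.464522, cosh=2.278331, sinh=2.047142; start (x,ẋ)=(-0.257549, -0.762338) → end (x,ẋ)=(-1.399107, -4.909927)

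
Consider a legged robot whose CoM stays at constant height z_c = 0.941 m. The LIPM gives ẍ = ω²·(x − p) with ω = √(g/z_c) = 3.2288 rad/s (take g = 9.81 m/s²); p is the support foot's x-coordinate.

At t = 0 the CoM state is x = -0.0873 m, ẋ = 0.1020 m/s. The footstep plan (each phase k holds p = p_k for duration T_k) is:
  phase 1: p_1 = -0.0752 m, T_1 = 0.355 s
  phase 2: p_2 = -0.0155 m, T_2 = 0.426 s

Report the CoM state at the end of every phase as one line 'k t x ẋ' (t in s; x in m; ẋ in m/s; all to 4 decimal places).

1 0.3550 -0.0515 0.1214
2 0.7810 -0.0216 0.0404

phase 1: p=-0.0752, T=0.355, ωT=1.146224, cosh=1.732062, sinh=1.414228; start (x,ẋ)=(-0.087300, 0.102000) → end (x,ẋ)=(-0.051482, 0.121419)
phase 2: p=-0.0155, T=0.426, ωT=1.375469, cosh=2.104826, sinh=1.852105; start (x,ẋ)=(-0.051482, 0.121419) → end (x,ẋ)=(-0.021587, 0.040393)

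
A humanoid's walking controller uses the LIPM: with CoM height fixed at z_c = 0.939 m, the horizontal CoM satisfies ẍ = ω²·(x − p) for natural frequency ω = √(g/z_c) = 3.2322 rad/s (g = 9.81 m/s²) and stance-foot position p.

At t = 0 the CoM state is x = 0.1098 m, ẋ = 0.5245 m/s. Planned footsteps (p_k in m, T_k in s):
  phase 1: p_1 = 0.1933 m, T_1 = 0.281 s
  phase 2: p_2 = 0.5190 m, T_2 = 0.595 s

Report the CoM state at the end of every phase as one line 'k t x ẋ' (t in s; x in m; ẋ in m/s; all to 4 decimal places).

phase 1: p=0.1933, T=0.281, ωT=0.908248, cosh=1.441602, sinh=1.038372; start (x,ẋ)=(0.109800, 0.524500) → end (x,ẋ)=(0.241426, 0.475875)
phase 2: p=0.5190, T=0.595, ωT=1.923159, cosh=3.494342, sinh=3.348198; start (x,ẋ)=(0.241426, 0.475875) → end (x,ẋ)=(0.042016, -1.341043)

1 0.2810 0.2414 0.4759
2 0.8760 0.0420 -1.3410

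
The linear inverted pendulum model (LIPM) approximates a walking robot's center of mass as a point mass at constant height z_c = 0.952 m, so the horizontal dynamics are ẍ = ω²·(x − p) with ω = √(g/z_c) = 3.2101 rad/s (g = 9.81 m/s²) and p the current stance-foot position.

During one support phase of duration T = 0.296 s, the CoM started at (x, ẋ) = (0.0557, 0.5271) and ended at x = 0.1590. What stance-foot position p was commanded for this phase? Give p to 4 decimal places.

ωT = 3.2101·0.296 = 0.950190; cosh(ωT) = 1.486434, sinh(ωT) = 1.099766
x(T) = p + (x₀−p)·cosh(ωT) + (ẋ₀/ω)·sinh(ωT) ⇒ p·(1 − cosh) = x(T) − x₀·cosh − (ẋ₀/ω)·sinh
numerator   = 0.1590 − (0.0557)·1.486434 − (0.5271/3.2101)·1.099766 = -0.104377
denominator = 1 − 1.486434 = -0.486434
p = -0.104377 / -0.486434 = 0.2146

p = 0.2146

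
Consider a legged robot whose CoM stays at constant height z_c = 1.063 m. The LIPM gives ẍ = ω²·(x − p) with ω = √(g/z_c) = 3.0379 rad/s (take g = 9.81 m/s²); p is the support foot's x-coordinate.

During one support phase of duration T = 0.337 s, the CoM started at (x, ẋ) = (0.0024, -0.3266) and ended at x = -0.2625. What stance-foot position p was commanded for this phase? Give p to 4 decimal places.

p = 0.2379

ωT = 3.0379·0.337 = 1.023772; cosh(ωT) = 1.571457, sinh(ωT) = 1.212219
x(T) = p + (x₀−p)·cosh(ωT) + (ẋ₀/ω)·sinh(ωT) ⇒ p·(1 − cosh) = x(T) − x₀·cosh − (ẋ₀/ω)·sinh
numerator   = -0.2625 − (0.0024)·1.571457 − (-0.3266/3.0379)·1.212219 = -0.135948
denominator = 1 − 1.571457 = -0.571457
p = -0.135948 / -0.571457 = 0.2379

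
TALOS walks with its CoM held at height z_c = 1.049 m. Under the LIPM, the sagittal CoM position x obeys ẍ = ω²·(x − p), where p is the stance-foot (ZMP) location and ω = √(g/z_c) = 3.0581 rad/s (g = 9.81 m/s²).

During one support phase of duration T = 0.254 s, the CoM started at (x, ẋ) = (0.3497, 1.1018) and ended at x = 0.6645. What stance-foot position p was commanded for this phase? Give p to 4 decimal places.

p = 0.3310

ωT = 3.0581·0.254 = 0.776757; cosh(ωT) = 1.317152, sinh(ωT) = 0.857258
x(T) = p + (x₀−p)·cosh(ωT) + (ẋ₀/ω)·sinh(ωT) ⇒ p·(1 − cosh) = x(T) − x₀·cosh − (ẋ₀/ω)·sinh
numerator   = 0.6645 − (0.3497)·1.317152 − (1.1018/3.0581)·0.857258 = -0.104969
denominator = 1 − 1.317152 = -0.317152
p = -0.104969 / -0.317152 = 0.3310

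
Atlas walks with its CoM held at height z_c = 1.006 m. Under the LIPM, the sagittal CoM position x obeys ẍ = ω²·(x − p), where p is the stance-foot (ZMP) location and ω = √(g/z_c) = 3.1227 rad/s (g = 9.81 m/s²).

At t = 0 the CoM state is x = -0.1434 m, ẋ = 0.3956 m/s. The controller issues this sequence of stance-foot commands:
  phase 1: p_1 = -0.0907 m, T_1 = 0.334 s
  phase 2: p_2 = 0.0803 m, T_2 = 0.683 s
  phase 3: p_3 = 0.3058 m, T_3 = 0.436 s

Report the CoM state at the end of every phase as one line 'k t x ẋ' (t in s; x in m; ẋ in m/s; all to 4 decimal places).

1 0.3340 -0.0173 0.4265
2 1.0170 0.2307 0.5565
3 1.4530 0.4746 0.7297

phase 1: p=-0.0907, T=0.334, ωT=1.042982, cosh=1.595034, sinh=1.242632; start (x,ẋ)=(-0.143400, 0.395600) → end (x,ẋ)=(-0.017335, 0.426500)
phase 2: p=0.0803, T=0.683, ωT=2.132804, cosh=4.278500, sinh=4.159996; start (x,ẋ)=(-0.017335, 0.426500) → end (x,ẋ)=(0.230742, 0.556459)
phase 3: p=0.3058, T=0.436, ωT=1.361497, cosh=2.079154, sinh=1.822877; start (x,ẋ)=(0.230742, 0.556459) → end (x,ẋ)=(0.474577, 0.729714)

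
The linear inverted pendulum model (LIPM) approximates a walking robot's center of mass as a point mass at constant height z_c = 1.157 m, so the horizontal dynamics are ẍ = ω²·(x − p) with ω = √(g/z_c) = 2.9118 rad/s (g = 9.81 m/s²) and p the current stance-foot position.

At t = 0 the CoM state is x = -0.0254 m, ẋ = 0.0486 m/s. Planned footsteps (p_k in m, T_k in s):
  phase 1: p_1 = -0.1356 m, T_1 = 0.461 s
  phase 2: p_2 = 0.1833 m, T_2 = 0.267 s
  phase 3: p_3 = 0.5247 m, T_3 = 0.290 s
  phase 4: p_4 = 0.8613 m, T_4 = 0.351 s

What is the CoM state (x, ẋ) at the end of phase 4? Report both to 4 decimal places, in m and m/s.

phase 1: p=-0.1356, T=0.461, ωT=1.342340, cosh=2.044612, sinh=1.783378; start (x,ẋ)=(-0.025400, 0.048600) → end (x,ẋ)=(0.119482, 0.671619)
phase 2: p=0.1833, T=0.267, ωT=0.777451, cosh=1.317747, sinh=0.858171; start (x,ẋ)=(0.119482, 0.671619) → end (x,ẋ)=(0.297145, 0.725554)
phase 3: p=0.5247, T=0.290, ωT=0.844422, cosh=1.378219, sinh=0.948413; start (x,ẋ)=(0.297145, 0.725554) → end (x,ẋ)=(0.447402, 0.371559)
phase 4: p=0.8613, T=0.351, ωT=1.022042, cosh=1.569361, sinh=1.209502; start (x,ẋ)=(0.447402, 0.371559) → end (x,ẋ)=(0.366083, -0.874566)

x = 0.3661, ẋ = -0.8746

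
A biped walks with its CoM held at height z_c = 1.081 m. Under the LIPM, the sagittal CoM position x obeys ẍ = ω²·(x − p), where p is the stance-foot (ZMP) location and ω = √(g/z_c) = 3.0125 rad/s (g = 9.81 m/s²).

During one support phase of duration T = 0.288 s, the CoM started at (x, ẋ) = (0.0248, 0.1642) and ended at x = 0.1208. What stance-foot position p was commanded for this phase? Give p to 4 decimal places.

p = -0.0814

ωT = 3.0125·0.288 = 0.867600; cosh(ωT) = 1.400574, sinh(ωT) = 0.980615
x(T) = p + (x₀−p)·cosh(ωT) + (ẋ₀/ω)·sinh(ωT) ⇒ p·(1 − cosh) = x(T) − x₀·cosh − (ẋ₀/ω)·sinh
numerator   = 0.1208 − (0.0248)·1.400574 − (0.1642/3.0125)·0.980615 = 0.032616
denominator = 1 − 1.400574 = -0.400574
p = 0.032616 / -0.400574 = -0.0814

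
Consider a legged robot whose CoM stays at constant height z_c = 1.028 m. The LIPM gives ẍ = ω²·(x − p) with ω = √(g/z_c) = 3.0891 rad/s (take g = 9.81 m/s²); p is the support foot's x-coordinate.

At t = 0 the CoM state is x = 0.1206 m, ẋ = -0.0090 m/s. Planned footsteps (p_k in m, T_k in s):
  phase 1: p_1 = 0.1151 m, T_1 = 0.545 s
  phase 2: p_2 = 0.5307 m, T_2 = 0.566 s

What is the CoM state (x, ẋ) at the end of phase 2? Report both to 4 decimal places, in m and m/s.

phase 1: p=0.1151, T=0.545, ωT=1.683560, cosh=2.785200, sinh=2.599488; start (x,ẋ)=(0.120600, -0.009000) → end (x,ẋ)=(0.122845, 0.019099)
phase 2: p=0.5307, T=0.566, ωT=1.748431, cosh=2.959813, sinh=2.785766; start (x,ẋ)=(0.122845, 0.019099) → end (x,ẋ)=(-0.659251, -3.453271)

x = -0.6593, ẋ = -3.4533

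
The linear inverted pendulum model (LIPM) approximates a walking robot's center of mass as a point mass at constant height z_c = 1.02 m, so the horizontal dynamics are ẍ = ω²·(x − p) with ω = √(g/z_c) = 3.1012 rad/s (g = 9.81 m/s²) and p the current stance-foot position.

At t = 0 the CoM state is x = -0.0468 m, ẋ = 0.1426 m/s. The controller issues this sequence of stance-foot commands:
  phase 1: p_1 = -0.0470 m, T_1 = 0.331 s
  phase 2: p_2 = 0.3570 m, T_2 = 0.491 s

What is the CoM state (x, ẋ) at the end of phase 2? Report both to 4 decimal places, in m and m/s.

phase 1: p=-0.0470, T=0.331, ωT=1.026497, cosh=1.574766, sinh=1.216506; start (x,ẋ)=(-0.046800, 0.142600) → end (x,ẋ)=(0.009253, 0.225316)
phase 2: p=0.3570, T=0.491, ωT=1.522689, cosh=2.401331, sinh=2.183206; start (x,ẋ)=(0.009253, 0.225316) → end (x,ẋ)=(-0.319437, -1.813386)

x = -0.3194, ẋ = -1.8134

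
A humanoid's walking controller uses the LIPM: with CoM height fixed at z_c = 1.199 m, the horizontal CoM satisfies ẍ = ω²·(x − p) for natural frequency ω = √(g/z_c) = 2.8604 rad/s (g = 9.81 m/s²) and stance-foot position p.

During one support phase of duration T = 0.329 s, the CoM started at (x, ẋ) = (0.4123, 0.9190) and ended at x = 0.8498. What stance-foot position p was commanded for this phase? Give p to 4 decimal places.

p = 0.2266

ωT = 2.8604·0.329 = 0.941072; cosh(ωT) = 1.476468, sinh(ωT) = 1.086258
x(T) = p + (x₀−p)·cosh(ωT) + (ẋ₀/ω)·sinh(ωT) ⇒ p·(1 − cosh) = x(T) − x₀·cosh − (ẋ₀/ω)·sinh
numerator   = 0.8498 − (0.4123)·1.476468 − (0.9190/2.8604)·1.086258 = -0.107945
denominator = 1 − 1.476468 = -0.476468
p = -0.107945 / -0.476468 = 0.2266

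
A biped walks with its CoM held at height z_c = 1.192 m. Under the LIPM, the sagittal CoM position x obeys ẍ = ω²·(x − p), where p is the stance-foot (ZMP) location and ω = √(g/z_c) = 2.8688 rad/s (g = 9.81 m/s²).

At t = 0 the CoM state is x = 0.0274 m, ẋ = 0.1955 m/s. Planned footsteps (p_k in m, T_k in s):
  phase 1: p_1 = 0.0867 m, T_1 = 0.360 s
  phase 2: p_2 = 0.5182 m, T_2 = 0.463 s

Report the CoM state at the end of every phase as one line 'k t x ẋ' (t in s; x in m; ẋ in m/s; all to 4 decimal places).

1 0.3600 0.0764 0.1007
2 0.8230 -0.3124 -2.0204

phase 1: p=0.0867, T=0.360, ωT=1.032768, cosh=1.582425, sinh=1.226405; start (x,ẋ)=(0.027400, 0.195500) → end (x,ẋ)=(0.076438, 0.100728)
phase 2: p=0.5182, T=0.463, ωT=1.328254, cosh=2.019694, sinh=1.754755; start (x,ẋ)=(0.076438, 0.100728) → end (x,ẋ)=(-0.312412, -2.020408)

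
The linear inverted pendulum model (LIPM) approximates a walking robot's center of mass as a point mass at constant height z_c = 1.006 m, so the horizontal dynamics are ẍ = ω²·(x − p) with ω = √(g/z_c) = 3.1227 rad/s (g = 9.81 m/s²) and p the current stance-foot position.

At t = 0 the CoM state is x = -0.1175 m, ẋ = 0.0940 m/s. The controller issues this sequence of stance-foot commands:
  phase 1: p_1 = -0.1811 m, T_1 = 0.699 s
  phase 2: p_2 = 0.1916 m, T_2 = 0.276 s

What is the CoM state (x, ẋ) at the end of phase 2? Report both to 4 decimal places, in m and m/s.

x = 0.6565, ẋ = 1.9382

phase 1: p=-0.1811, T=0.699, ωT=2.182767, cosh=4.491775, sinh=4.379046; start (x,ẋ)=(-0.117500, 0.094000) → end (x,ẋ)=(0.236396, 1.291922)
phase 2: p=0.1916, T=0.276, ωT=0.861865, cosh=1.394973, sinh=0.972600; start (x,ẋ)=(0.236396, 1.291922) → end (x,ẋ)=(0.656472, 1.938246)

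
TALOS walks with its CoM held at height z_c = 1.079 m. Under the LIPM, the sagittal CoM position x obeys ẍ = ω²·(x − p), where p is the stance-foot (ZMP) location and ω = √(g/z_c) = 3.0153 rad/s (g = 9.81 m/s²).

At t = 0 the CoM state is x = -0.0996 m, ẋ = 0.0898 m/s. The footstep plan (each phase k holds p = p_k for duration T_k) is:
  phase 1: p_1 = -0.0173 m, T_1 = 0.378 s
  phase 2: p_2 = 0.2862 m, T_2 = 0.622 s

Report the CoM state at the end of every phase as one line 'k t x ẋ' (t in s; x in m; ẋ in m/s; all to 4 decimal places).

1 0.3780 -0.1173 -0.1935
2 1.0000 -1.2654 -4.5217

phase 1: p=-0.0173, T=0.378, ωT=1.139783, cosh=1.722990, sinh=1.403101; start (x,ẋ)=(-0.099600, 0.089800) → end (x,ẋ)=(-0.117316, -0.193468)
phase 2: p=0.2862, T=0.622, ωT=1.875517, cosh=3.338732, sinh=3.185456; start (x,ẋ)=(-0.117316, -0.193468) → end (x,ẋ)=(-1.265416, -4.521749)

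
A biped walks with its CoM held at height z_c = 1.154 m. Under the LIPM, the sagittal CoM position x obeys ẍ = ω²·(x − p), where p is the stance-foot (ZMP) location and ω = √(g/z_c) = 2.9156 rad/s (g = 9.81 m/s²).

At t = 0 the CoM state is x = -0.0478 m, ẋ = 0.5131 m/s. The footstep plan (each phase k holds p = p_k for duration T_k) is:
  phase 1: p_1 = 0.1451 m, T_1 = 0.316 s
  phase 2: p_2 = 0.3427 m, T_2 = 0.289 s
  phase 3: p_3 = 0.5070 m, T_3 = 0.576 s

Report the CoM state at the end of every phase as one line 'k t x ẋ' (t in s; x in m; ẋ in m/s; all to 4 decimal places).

phase 1: p=0.1451, T=0.316, ωT=0.921330, cosh=1.455309, sinh=1.057320; start (x,ẋ)=(-0.047800, 0.513100) → end (x,ẋ)=(0.050443, 0.152062)
phase 2: p=0.3427, T=0.289, ωT=0.842608, cosh=1.376501, sinh=0.945915; start (x,ẋ)=(0.050443, 0.152062) → end (x,ẋ)=(-0.010259, -0.596706)
phase 3: p=0.5070, T=0.576, ωT=1.679386, cosh=2.774374, sinh=2.587886; start (x,ẋ)=(-0.010259, -0.596706) → end (x,ẋ)=(-1.457706, -5.558328)

1 0.3160 0.0504 0.1521
2 0.6050 -0.0103 -0.5967
3 1.1810 -1.4577 -5.5583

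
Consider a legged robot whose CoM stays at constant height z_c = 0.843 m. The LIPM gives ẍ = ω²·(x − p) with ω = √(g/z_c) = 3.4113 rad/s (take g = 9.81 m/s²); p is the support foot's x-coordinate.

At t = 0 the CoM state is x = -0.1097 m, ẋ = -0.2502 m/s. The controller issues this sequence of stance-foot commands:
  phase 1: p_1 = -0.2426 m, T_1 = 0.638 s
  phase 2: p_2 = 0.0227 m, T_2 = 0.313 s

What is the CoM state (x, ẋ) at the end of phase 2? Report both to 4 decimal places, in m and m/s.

x = 0.3588, ẋ = 1.4301

phase 1: p=-0.2426, T=0.638, ωT=2.176409, cosh=4.464024, sinh=4.350576; start (x,ẋ)=(-0.109700, -0.250200) → end (x,ẋ)=(0.031578, 0.855486)
phase 2: p=0.0227, T=0.313, ωT=1.067737, cosh=1.626287, sinh=1.282502; start (x,ẋ)=(0.031578, 0.855486) → end (x,ẋ)=(0.358764, 1.430108)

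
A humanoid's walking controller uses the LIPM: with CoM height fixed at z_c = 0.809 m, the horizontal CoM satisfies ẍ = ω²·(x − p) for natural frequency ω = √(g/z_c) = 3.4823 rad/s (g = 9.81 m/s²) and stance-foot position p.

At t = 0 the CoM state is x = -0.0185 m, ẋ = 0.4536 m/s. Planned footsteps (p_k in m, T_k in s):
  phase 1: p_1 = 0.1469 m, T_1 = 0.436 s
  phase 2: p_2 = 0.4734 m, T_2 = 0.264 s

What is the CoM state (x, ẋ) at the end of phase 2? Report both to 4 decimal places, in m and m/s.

phase 1: p=0.1469, T=0.436, ωT=1.518283, cosh=2.391734, sinh=2.172646; start (x,ẋ)=(-0.018500, 0.453600) → end (x,ẋ)=(0.034313, -0.166494)
phase 2: p=0.4734, T=0.264, ωT=0.919327, cosh=1.453195, sinh=1.054408; start (x,ẋ)=(0.034313, -0.166494) → end (x,ẋ)=(-0.215091, -1.854171)

x = -0.2151, ẋ = -1.8542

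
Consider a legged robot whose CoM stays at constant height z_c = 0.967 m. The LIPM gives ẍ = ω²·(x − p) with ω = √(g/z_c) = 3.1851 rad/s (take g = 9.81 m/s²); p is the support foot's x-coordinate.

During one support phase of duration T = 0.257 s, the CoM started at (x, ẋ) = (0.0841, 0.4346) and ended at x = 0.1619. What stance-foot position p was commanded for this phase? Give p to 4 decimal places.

ωT = 3.1851·0.257 = 0.818571; cosh(ωT) = 1.354159, sinh(ωT) = 0.913098
x(T) = p + (x₀−p)·cosh(ωT) + (ẋ₀/ω)·sinh(ωT) ⇒ p·(1 − cosh) = x(T) − x₀·cosh − (ẋ₀/ω)·sinh
numerator   = 0.1619 − (0.0841)·1.354159 − (0.4346/3.1851)·0.913098 = -0.076575
denominator = 1 − 1.354159 = -0.354159
p = -0.076575 / -0.354159 = 0.2162

p = 0.2162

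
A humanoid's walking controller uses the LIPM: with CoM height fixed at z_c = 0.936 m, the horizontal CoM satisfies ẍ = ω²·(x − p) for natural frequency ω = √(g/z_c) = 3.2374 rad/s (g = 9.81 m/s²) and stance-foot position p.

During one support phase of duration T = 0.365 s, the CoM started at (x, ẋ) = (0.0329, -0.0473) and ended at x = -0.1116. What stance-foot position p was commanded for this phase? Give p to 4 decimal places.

ωT = 3.2374·0.365 = 1.181651; cosh(ωT) = 1.783262, sinh(ωT) = 1.476490
x(T) = p + (x₀−p)·cosh(ωT) + (ẋ₀/ω)·sinh(ωT) ⇒ p·(1 − cosh) = x(T) − x₀·cosh − (ẋ₀/ω)·sinh
numerator   = -0.1116 − (0.0329)·1.783262 − (-0.0473/3.2374)·1.476490 = -0.148697
denominator = 1 − 1.783262 = -0.783262
p = -0.148697 / -0.783262 = 0.1898

p = 0.1898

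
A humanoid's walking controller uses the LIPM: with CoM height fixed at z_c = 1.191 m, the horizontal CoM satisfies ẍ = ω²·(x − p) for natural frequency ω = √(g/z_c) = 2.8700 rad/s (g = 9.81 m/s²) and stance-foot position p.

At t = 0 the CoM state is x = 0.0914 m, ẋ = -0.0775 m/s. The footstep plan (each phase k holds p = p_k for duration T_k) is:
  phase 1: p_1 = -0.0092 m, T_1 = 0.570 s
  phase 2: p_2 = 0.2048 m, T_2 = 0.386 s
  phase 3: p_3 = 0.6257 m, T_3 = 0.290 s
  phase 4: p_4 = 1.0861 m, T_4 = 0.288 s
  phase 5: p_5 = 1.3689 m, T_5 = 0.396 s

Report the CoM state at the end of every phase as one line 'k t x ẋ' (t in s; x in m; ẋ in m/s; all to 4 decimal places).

1 0.5700 0.1922 0.5065
2 0.9560 0.4216 0.8015
3 1.2460 0.6070 0.5498
4 1.5340 0.6108 -0.5219
5 1.9300 -0.1880 -3.9376

phase 1: p=-0.0092, T=0.570, ωT=1.635900, cosh=2.664427, sinh=2.469650; start (x,ẋ)=(0.091400, -0.077500) → end (x,ẋ)=(0.192152, 0.506549)
phase 2: p=0.2048, T=0.386, ωT=1.107820, cosh=1.679014, sinh=1.348736; start (x,ẋ)=(0.192152, 0.506549) → end (x,ẋ)=(0.421613, 0.801545)
phase 3: p=0.6257, T=0.290, ωT=0.832300, cosh=1.366823, sinh=0.931776; start (x,ẋ)=(0.421613, 0.801545) → end (x,ẋ)=(0.606980, 0.549803)
phase 4: p=1.0861, T=0.288, ωT=0.826560, cosh=1.361498, sinh=0.923946; start (x,ẋ)=(0.606980, 0.549803) → end (x,ẋ)=(0.610778, -0.521939)
phase 5: p=1.3689, T=0.396, ωT=1.136520, cosh=1.718420, sinh=1.397486; start (x,ẋ)=(0.610778, -0.521939) → end (x,ẋ)=(-0.188019, -3.937575)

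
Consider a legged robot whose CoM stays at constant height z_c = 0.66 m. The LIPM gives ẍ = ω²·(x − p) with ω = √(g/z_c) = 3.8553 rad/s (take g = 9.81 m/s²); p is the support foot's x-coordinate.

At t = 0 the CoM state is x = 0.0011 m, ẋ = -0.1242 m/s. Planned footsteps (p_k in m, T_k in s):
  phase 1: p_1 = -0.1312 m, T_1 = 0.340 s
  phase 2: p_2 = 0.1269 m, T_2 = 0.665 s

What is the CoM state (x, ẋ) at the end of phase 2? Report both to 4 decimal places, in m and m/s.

phase 1: p=-0.1312, T=0.340, ωT=1.310802, cosh=1.989376, sinh=1.719772; start (x,ẋ)=(0.001100, -0.124200) → end (x,ẋ)=(0.076591, 0.630100)
phase 2: p=0.1269, T=0.665, ωT=2.563775, cosh=6.530875, sinh=6.453861; start (x,ẋ)=(0.076591, 0.630100) → end (x,ẋ)=(0.853142, 2.863342)

x = 0.8531, ẋ = 2.8633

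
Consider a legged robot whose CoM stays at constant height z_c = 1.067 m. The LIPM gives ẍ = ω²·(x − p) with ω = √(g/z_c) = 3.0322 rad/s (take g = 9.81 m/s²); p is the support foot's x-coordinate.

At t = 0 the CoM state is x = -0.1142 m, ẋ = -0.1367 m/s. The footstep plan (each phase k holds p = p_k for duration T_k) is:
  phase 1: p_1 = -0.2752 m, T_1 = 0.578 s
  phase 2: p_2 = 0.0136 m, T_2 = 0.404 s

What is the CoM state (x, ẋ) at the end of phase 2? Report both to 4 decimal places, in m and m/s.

x = 0.6232, ẋ = 2.0739

phase 1: p=-0.2752, T=0.578, ωT=1.752612, cosh=2.971486, sinh=2.798165; start (x,ẋ)=(-0.114200, -0.136700) → end (x,ẋ)=(0.077060, 0.959818)
phase 2: p=0.0136, T=0.404, ωT=1.225009, cosh=1.848976, sinh=1.555220; start (x,ẋ)=(0.077060, 0.959818) → end (x,ẋ)=(0.623229, 2.073941)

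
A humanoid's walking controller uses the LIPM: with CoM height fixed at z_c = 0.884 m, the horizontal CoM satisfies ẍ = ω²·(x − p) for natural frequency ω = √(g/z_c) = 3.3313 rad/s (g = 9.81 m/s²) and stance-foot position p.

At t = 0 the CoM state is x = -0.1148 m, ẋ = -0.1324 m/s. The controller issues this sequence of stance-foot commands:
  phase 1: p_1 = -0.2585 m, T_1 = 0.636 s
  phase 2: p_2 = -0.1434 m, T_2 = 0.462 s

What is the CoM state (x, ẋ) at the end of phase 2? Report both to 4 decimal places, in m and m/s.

x = 1.5938, ẋ = 5.8538

phase 1: p=-0.2585, T=0.636, ωT=2.118707, cosh=4.220279, sinh=4.100092; start (x,ẋ)=(-0.114800, -0.132400) → end (x,ẋ)=(0.184999, 1.403981)
phase 2: p=-0.1434, T=0.462, ωT=1.539061, cosh=2.437396, sinh=2.222814; start (x,ẋ)=(0.184999, 1.403981) → end (x,ẋ)=(1.593847, 5.853807)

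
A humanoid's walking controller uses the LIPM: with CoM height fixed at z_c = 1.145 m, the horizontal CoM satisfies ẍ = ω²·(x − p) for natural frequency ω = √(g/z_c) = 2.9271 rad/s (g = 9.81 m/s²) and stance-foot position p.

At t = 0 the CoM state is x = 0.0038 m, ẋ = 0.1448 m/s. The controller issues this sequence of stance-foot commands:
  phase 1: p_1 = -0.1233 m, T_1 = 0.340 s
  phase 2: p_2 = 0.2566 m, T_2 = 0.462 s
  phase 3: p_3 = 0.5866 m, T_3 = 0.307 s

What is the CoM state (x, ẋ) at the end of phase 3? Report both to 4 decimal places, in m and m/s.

phase 1: p=-0.1233, T=0.340, ωT=0.995214, cosh=1.537474, sinh=1.167829; start (x,ẋ)=(0.003800, 0.144800) → end (x,ẋ)=(0.129884, 0.657099)
phase 2: p=0.2566, T=0.462, ωT=1.352320, cosh=2.062513, sinh=1.803873; start (x,ẋ)=(0.129884, 0.657099) → end (x,ẋ)=(0.400195, 0.686199)
phase 3: p=0.5866, T=0.307, ωT=0.898620, cosh=1.431671, sinh=1.024540; start (x,ẋ)=(0.400195, 0.686199) → end (x,ẋ)=(0.559911, 0.423395)

x = 0.5599, ẋ = 0.4234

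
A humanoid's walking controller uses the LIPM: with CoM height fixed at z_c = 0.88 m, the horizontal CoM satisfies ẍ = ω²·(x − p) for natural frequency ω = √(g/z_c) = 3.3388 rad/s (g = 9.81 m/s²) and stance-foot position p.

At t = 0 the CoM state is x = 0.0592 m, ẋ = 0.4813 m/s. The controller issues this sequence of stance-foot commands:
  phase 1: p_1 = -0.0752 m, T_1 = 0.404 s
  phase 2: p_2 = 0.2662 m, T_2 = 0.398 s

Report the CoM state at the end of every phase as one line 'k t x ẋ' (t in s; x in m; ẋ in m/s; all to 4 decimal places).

1 0.4040 0.4602 1.7960
2 0.8020 1.6027 4.7664

phase 1: p=-0.0752, T=0.404, ωT=1.348875, cosh=2.056311, sinh=1.796779; start (x,ẋ)=(0.059200, 0.481300) → end (x,ẋ)=(0.460180, 1.795979)
phase 2: p=0.2662, T=0.398, ωT=1.328842, cosh=2.020726, sinh=1.755943; start (x,ẋ)=(0.460180, 1.795979) → end (x,ẋ)=(1.602723, 4.766438)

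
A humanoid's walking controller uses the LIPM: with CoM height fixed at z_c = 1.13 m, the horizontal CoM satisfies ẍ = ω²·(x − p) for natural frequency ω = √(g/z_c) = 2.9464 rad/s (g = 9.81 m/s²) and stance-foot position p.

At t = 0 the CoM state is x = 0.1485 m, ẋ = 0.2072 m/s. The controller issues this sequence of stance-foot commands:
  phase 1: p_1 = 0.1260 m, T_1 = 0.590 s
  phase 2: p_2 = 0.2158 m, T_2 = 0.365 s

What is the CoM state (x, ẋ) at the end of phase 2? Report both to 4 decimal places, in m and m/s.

phase 1: p=0.1260, T=0.590, ωT=1.738376, cosh=2.931952, sinh=2.756146; start (x,ẋ)=(0.148500, 0.207200) → end (x,ẋ)=(0.385790, 0.790216)
phase 2: p=0.2158, T=0.365, ωT=1.075436, cosh=1.636210, sinh=1.295061; start (x,ẋ)=(0.385790, 0.790216) → end (x,ẋ)=(0.841271, 1.941601)

x = 0.8413, ẋ = 1.9416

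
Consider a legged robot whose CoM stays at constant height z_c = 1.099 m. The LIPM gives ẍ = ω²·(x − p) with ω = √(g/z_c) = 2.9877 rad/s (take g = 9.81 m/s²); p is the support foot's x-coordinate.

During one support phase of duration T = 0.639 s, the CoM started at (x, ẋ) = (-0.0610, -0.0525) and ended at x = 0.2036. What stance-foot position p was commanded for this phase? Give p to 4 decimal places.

p = -0.1928

ωT = 2.9877·0.639 = 1.909140; cosh(ωT) = 3.447747, sinh(ωT) = 3.299539
x(T) = p + (x₀−p)·cosh(ωT) + (ẋ₀/ω)·sinh(ωT) ⇒ p·(1 − cosh) = x(T) − x₀·cosh − (ẋ₀/ω)·sinh
numerator   = 0.2036 − (-0.0610)·3.447747 − (-0.0525/2.9877)·3.299539 = 0.471892
denominator = 1 − 3.447747 = -2.447747
p = 0.471892 / -2.447747 = -0.1928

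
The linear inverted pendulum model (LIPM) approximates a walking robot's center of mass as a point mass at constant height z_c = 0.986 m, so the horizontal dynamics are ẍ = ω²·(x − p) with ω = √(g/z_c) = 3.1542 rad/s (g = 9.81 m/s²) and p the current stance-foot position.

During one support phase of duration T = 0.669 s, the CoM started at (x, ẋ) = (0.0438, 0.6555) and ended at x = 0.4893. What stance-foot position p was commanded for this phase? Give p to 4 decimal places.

p = 0.1691

ωT = 3.1542·0.669 = 2.110160; cosh(ωT) = 4.185389, sinh(ωT) = 4.064170
x(T) = p + (x₀−p)·cosh(ωT) + (ẋ₀/ω)·sinh(ωT) ⇒ p·(1 − cosh) = x(T) − x₀·cosh − (ẋ₀/ω)·sinh
numerator   = 0.4893 − (0.0438)·4.185389 − (0.6555/3.1542)·4.064170 = -0.538628
denominator = 1 − 4.185389 = -3.185389
p = -0.538628 / -3.185389 = 0.1691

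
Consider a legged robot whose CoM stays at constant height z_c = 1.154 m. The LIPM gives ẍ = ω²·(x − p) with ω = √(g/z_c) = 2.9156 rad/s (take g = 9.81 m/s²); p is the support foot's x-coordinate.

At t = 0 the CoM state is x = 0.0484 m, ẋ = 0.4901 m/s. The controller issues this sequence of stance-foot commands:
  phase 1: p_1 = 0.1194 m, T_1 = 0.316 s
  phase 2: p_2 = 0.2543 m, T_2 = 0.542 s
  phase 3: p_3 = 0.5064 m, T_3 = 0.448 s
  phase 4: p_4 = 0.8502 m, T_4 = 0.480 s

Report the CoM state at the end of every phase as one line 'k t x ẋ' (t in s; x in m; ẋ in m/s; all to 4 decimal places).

1 0.3160 0.1938 0.4944
2 0.8580 0.4954 0.8412
3 1.3060 0.9782 1.6121
4 1.7860 2.1777 4.1761

phase 1: p=0.1194, T=0.316, ωT=0.921330, cosh=1.455309, sinh=1.057320; start (x,ẋ)=(0.048400, 0.490100) → end (x,ẋ)=(0.193804, 0.494374)
phase 2: p=0.2543, T=0.542, ωT=1.580255, cosh=2.531059, sinh=2.325136; start (x,ẋ)=(0.193804, 0.494374) → end (x,ẋ)=(0.495435, 0.841177)
phase 3: p=0.5064, T=0.448, ωT=1.306189, cosh=1.981463, sinh=1.710613; start (x,ẋ)=(0.495435, 0.841177) → end (x,ẋ)=(0.978200, 1.612073)
phase 4: p=0.8502, T=0.480, ωT=1.399488, cosh=2.149924, sinh=1.903200; start (x,ẋ)=(0.978200, 1.612073) → end (x,ẋ)=(2.177695, 4.176103)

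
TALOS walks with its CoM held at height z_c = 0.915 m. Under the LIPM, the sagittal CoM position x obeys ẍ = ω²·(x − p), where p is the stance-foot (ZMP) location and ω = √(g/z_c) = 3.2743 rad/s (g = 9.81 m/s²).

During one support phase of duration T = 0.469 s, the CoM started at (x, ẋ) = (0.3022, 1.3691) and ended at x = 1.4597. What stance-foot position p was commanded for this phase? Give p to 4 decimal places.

ωT = 3.2743·0.469 = 1.535647; cosh(ωT) = 2.429822, sinh(ωT) = 2.214506
x(T) = p + (x₀−p)·cosh(ωT) + (ẋ₀/ω)·sinh(ωT) ⇒ p·(1 − cosh) = x(T) − x₀·cosh − (ẋ₀/ω)·sinh
numerator   = 1.4597 − (0.3022)·2.429822 − (1.3691/3.2743)·2.214506 = -0.200555
denominator = 1 − 2.429822 = -1.429822
p = -0.200555 / -1.429822 = 0.1403

p = 0.1403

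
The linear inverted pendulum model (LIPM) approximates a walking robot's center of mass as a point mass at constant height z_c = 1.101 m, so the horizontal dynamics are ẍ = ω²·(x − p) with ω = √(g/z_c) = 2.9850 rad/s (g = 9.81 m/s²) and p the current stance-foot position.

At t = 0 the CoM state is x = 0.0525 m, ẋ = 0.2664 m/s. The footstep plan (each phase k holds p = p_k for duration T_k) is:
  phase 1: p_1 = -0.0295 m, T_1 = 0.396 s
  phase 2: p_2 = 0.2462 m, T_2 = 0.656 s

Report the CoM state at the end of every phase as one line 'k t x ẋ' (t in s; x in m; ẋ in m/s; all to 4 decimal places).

1 0.3960 0.2486 0.8368
2 1.0520 1.2284 3.0490

phase 1: p=-0.0295, T=0.396, ωT=1.182060, cosh=1.783866, sinh=1.477219; start (x,ẋ)=(0.052500, 0.266400) → end (x,ẋ)=(0.248613, 0.836801)
phase 2: p=0.2462, T=0.656, ωT=1.958160, cosh=3.613697, sinh=3.472579; start (x,ẋ)=(0.248613, 0.836801) → end (x,ẋ)=(1.228407, 3.048960)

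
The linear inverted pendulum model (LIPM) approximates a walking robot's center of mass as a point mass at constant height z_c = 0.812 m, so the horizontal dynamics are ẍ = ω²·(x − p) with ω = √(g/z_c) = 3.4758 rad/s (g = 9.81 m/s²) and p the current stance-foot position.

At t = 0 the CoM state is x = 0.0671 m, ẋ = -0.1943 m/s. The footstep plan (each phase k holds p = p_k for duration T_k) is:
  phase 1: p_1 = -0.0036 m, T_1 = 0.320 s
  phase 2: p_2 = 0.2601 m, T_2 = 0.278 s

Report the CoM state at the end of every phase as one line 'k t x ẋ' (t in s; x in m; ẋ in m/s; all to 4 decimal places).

phase 1: p=-0.0036, T=0.320, ωT=1.112256, cosh=1.685014, sinh=1.356198; start (x,ẋ)=(0.067100, -0.194300) → end (x,ẋ)=(0.039718, 0.005873)
phase 2: p=0.2601, T=0.278, ωT=0.966272, cosh=1.504314, sinh=1.123815; start (x,ẋ)=(0.039718, 0.005873) → end (x,ẋ)=(-0.069525, -0.852013)

1 0.3200 0.0397 0.0059
2 0.5980 -0.0695 -0.8520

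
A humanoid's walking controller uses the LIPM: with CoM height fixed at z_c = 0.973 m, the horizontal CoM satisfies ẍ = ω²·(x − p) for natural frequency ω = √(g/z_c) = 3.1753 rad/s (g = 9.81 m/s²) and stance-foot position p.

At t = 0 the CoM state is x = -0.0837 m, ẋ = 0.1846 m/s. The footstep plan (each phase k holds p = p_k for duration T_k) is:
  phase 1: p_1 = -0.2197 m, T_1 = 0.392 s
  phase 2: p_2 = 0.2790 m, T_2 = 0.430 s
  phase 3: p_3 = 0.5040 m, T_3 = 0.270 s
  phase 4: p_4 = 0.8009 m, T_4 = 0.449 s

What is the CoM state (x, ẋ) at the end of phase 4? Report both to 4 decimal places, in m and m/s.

phase 1: p=-0.2197, T=0.392, ωT=1.244718, cosh=1.879988, sinh=1.591966; start (x,ẋ)=(-0.083700, 0.184600) → end (x,ẋ)=(0.128529, 1.034522)
phase 2: p=0.2790, T=0.430, ωT=1.365379, cosh=2.086246, sinh=1.830962; start (x,ẋ)=(0.128529, 1.034522) → end (x,ẋ)=(0.561614, 1.283452)
phase 3: p=0.5040, T=0.270, ωT=0.857331, cosh=1.390577, sinh=0.966284; start (x,ẋ)=(0.561614, 1.283452) → end (x,ẋ)=(0.974687, 1.961512)
phase 4: p=0.8009, T=0.449, ωT=1.425710, cosh=2.200574, sinh=1.960236; start (x,ẋ)=(0.974687, 1.961512) → end (x,ẋ)=(2.394249, 5.398161)

x = 2.3942, ẋ = 5.3982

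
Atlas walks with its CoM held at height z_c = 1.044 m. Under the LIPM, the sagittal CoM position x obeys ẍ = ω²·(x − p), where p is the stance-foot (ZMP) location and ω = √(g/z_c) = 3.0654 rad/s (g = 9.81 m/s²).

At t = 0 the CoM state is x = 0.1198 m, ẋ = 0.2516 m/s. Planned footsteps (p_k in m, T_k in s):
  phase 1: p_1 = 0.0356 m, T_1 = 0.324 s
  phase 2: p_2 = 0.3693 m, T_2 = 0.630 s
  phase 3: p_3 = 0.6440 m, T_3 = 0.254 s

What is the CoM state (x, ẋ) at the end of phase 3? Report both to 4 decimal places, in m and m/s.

phase 1: p=0.0356, T=0.324, ωT=0.993190, cosh=1.535113, sinh=1.164719; start (x,ẋ)=(0.119800, 0.251600) → end (x,ẋ)=(0.260454, 0.686856)
phase 2: p=0.3693, T=0.630, ωT=1.931202, cosh=3.521385, sinh=3.376411; start (x,ẋ)=(0.260454, 0.686856) → end (x,ẋ)=(0.742554, 1.292120)
phase 3: p=0.6440, T=0.254, ωT=0.778612, cosh=1.318744, sinh=0.859701; start (x,ẋ)=(0.742554, 1.292120) → end (x,ẋ)=(1.136346, 1.963697)

x = 1.1363, ẋ = 1.9637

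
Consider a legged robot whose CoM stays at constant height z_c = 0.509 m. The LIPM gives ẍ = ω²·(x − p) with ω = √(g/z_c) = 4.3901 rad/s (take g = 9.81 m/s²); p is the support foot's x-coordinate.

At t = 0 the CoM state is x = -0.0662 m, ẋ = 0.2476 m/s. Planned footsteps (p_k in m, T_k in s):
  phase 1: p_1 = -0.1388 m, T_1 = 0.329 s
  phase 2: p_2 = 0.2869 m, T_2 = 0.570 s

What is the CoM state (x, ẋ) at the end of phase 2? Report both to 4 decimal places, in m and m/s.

x = 1.0092, ẋ = 3.3229

phase 1: p=-0.1388, T=0.329, ωT=1.444343, cosh=2.237483, sinh=2.001582; start (x,ẋ)=(-0.066200, 0.247600) → end (x,ẋ)=(0.136530, 1.191948)
phase 2: p=0.2869, T=0.570, ωT=2.502357, cosh=6.146567, sinh=6.064675; start (x,ẋ)=(0.136530, 1.191948) → end (x,ẋ)=(1.009248, 3.322850)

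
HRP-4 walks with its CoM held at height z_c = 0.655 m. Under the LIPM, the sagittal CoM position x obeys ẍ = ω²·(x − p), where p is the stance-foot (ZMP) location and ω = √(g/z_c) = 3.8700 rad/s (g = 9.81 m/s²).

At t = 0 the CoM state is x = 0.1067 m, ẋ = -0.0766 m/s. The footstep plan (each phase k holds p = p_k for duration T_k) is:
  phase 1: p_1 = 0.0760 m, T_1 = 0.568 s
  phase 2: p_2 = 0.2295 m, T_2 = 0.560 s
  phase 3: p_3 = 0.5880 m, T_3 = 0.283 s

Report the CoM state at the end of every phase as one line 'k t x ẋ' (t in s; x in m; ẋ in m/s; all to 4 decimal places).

1 0.5680 0.1279 0.1793
2 1.1280 -0.0202 -0.9009
3 1.4110 -0.7320 -4.6226

phase 1: p=0.0760, T=0.568, ωT=2.198160, cosh=4.559715, sinh=4.448708; start (x,ẋ)=(0.106700, -0.076600) → end (x,ẋ)=(0.127929, 0.179272)
phase 2: p=0.2295, T=0.560, ωT=2.167200, cosh=4.424146, sinh=4.309649; start (x,ẋ)=(0.127929, 0.179272) → end (x,ẋ)=(-0.020228, -0.900913)
phase 3: p=0.5880, T=0.283, ωT=1.095210, cosh=1.662140, sinh=1.327671; start (x,ẋ)=(-0.020228, -0.900913) → end (x,ẋ)=(-0.732033, -4.622570)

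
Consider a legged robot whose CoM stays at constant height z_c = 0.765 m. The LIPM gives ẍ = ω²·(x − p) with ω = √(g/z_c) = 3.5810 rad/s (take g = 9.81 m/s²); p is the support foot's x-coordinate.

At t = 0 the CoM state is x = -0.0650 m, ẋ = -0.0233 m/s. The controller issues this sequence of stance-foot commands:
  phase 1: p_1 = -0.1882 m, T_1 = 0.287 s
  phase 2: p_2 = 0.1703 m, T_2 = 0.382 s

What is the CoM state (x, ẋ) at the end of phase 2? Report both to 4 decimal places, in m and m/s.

phase 1: p=-0.1882, T=0.287, ωT=1.027747, cosh=1.576287, sinh=1.218475; start (x,ẋ)=(-0.065000, -0.023300) → end (x,ẋ)=(-0.001930, 0.500838)
phase 2: p=0.1703, T=0.382, ωT=1.367942, cosh=2.090945, sinh=1.836315; start (x,ẋ)=(-0.001930, 0.500838) → end (x,ẋ)=(0.067004, -0.085329)

x = 0.0670, ẋ = -0.0853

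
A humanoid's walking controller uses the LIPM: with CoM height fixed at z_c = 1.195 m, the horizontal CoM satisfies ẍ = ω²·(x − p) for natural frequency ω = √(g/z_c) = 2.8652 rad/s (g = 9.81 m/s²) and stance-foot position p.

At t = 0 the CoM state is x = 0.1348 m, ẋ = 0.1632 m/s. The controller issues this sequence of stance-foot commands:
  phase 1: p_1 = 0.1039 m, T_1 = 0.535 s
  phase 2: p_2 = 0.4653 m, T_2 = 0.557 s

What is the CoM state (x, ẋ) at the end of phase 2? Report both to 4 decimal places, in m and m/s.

x = 0.5404, ẋ = 0.4283

phase 1: p=0.1039, T=0.535, ωT=1.532882, cosh=2.423709, sinh=2.207797; start (x,ẋ)=(0.134800, 0.163200) → end (x,ẋ)=(0.304547, 0.591016)
phase 2: p=0.4653, T=0.557, ωT=1.595916, cosh=2.567785, sinh=2.365062; start (x,ẋ)=(0.304547, 0.591016) → end (x,ẋ)=(0.540372, 0.428281)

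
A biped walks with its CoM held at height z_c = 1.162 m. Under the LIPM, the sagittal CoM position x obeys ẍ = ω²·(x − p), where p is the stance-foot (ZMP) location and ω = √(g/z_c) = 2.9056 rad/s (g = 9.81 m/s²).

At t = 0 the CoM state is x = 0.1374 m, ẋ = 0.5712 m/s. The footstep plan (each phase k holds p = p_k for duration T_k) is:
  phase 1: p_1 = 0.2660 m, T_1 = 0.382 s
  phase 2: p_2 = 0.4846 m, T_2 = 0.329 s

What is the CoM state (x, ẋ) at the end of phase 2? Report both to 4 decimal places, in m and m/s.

phase 1: p=0.2660, T=0.382, ωT=1.109939, cosh=1.681876, sinh=1.352297; start (x,ẋ)=(0.137400, 0.571200) → end (x,ẋ)=(0.315553, 0.455388)
phase 2: p=0.4846, T=0.329, ωT=0.955942, cosh=1.492785, sinh=1.108336; start (x,ẋ)=(0.315553, 0.455388) → end (x,ẋ)=(0.405957, 0.135402)

x = 0.4060, ẋ = 0.1354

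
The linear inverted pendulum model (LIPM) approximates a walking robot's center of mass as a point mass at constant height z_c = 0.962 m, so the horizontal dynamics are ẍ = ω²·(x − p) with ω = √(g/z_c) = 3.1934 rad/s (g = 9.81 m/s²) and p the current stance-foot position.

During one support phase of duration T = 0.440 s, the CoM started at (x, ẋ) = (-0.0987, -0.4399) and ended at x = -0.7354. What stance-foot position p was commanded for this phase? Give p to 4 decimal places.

p = 0.2226

ωT = 3.1934·0.440 = 1.405096; cosh(ωT) = 2.160631, sinh(ωT) = 1.915287
x(T) = p + (x₀−p)·cosh(ωT) + (ẋ₀/ω)·sinh(ωT) ⇒ p·(1 − cosh) = x(T) − x₀·cosh − (ẋ₀/ω)·sinh
numerator   = -0.7354 − (-0.0987)·2.160631 − (-0.4399/3.1934)·1.915287 = -0.258309
denominator = 1 − 2.160631 = -1.160631
p = -0.258309 / -1.160631 = 0.2226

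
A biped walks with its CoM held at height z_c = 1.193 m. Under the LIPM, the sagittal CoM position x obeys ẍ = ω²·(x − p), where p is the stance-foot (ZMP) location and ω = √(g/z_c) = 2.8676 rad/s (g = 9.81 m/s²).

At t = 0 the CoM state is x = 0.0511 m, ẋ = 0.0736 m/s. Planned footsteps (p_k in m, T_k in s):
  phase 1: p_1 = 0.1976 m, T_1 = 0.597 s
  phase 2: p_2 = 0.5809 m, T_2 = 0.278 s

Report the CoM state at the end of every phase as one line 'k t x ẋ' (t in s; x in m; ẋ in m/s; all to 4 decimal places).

phase 1: p=0.1976, T=0.597, ωT=1.711957, cosh=2.860153, sinh=2.679641; start (x,ẋ)=(0.051100, 0.073600) → end (x,ẋ)=(-0.152637, -0.915219)
phase 2: p=0.5809, T=0.278, ωT=0.797193, cosh=1.334947, sinh=0.884355; start (x,ẋ)=(-0.152637, -0.915219) → end (x,ẋ)=(-0.680582, -3.082000)

1 0.5970 -0.1526 -0.9152
2 0.8750 -0.6806 -3.0820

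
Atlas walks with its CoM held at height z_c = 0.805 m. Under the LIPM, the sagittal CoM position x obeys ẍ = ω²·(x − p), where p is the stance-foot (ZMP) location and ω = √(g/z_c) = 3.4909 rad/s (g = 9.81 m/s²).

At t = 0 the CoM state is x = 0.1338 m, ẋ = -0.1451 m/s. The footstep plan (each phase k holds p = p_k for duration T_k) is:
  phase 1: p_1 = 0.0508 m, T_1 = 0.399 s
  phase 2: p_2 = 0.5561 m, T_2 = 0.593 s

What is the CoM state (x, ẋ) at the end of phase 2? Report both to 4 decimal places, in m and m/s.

phase 1: p=0.0508, T=0.399, ωT=1.392869, cosh=2.137374, sinh=1.889012; start (x,ẋ)=(0.133800, -0.145100) → end (x,ẋ)=(0.149685, 0.237198)
phase 2: p=0.5561, T=0.593, ωT=2.070104, cosh=4.025909, sinh=3.899736; start (x,ẋ)=(0.149685, 0.237198) → end (x,ẋ)=(-0.815113, -4.577830)

x = -0.8151, ẋ = -4.5778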